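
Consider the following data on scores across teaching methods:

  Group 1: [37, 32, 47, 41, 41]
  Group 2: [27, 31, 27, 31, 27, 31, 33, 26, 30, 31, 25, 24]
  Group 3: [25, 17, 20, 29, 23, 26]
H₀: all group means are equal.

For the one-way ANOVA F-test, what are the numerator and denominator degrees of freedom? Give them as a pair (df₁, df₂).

degrees of freedom = [2, 20]

k = 3 groups, N = 23 total
df = (k−1, N−k) = (3−1, 23−3) = (2, 20)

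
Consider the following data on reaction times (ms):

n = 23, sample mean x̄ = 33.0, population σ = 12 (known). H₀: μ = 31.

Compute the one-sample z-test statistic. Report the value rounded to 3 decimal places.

SE = σ/√n = 12/√23 = 2.5022
z = (x̄−μ₀)/SE = (33.0−31)/2.5022 = 0.7993

test statistic = 0.799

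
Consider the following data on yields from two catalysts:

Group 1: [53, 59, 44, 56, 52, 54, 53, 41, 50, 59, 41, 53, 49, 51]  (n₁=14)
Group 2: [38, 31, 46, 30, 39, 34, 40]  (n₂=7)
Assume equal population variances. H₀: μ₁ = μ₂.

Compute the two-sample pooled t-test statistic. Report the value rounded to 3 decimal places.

x̄₁=51.071, s₁=5.744, n₁=14
x̄₂=36.857, s₂=5.610, n₂=7
s_p² = [13·5.744² + 6·5.610²]/19 = 32.5150
SE = √(s_p²·(1/14+1/7)) = 2.6396
t = (51.071−36.857)/2.6396 = 5.3850
df = 19

test statistic = 5.385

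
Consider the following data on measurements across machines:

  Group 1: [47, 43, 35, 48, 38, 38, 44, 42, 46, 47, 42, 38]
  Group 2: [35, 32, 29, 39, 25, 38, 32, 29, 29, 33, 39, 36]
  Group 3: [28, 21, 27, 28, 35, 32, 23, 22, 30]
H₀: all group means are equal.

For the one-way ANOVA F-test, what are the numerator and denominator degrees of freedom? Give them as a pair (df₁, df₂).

k = 3 groups, N = 33 total
df = (k−1, N−k) = (3−1, 33−3) = (2, 30)

degrees of freedom = [2, 30]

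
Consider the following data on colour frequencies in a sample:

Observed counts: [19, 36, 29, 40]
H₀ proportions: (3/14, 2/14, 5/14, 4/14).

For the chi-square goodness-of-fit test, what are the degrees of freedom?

df = k − 1 = 4 − 1 = 3

degrees of freedom = 3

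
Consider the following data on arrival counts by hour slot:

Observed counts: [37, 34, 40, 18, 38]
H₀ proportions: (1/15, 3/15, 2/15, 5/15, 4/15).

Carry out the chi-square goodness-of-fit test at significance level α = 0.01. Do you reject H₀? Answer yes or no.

n = 167; E_i = n·p_i = [11.13, 33.40, 22.27, 55.67, 44.53]
χ² = (37−11.13)²/11.13 + (34−33.40)²/33.40 + (40−22.27)²/22.27 + (18−55.67)²/55.67 + (38−44.53)²/44.53 = 100.6766
df = 4
p-value (upper-tail) = 0.00000
At α=0.01: p < α → reject H₀

reject H₀: yes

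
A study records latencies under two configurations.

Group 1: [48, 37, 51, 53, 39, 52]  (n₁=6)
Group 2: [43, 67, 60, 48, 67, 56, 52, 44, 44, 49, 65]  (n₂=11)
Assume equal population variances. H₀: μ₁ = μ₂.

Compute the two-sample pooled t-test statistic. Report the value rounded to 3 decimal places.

test statistic = -1.688

x̄₁=46.667, s₁=6.947, n₁=6
x̄₂=54.091, s₂=9.407, n₂=11
s_p² = [5·6.947² + 10·9.407²]/15 = 75.0828
SE = √(s_p²·(1/6+1/11)) = 4.3977
t = (46.667−54.091)/4.3977 = -1.6882
df = 15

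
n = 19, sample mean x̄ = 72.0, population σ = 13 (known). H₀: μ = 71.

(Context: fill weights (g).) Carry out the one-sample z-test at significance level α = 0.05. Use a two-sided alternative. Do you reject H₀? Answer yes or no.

SE = σ/√n = 13/√19 = 2.9824
z = (x̄−μ₀)/SE = (72.0−71)/2.9824 = 0.3353
p-value (two-sided) = 0.73740
At α=0.05: p ≥ α → fail to reject H₀

reject H₀: no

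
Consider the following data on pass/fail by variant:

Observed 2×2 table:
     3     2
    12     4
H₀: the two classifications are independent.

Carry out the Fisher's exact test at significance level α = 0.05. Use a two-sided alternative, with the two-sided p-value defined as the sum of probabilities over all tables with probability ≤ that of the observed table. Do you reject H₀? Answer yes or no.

reject H₀: no

Margins: r₁=5, r₂=16, c₁=15, c₂=6, n=21
p_obs = C(5,3)·C(16,12)/C(21,15); sum pmf over tables with pmf ≤ p_obs
p-value (two-sided) = 0.59752
At α=0.05: p ≥ α → fail to reject H₀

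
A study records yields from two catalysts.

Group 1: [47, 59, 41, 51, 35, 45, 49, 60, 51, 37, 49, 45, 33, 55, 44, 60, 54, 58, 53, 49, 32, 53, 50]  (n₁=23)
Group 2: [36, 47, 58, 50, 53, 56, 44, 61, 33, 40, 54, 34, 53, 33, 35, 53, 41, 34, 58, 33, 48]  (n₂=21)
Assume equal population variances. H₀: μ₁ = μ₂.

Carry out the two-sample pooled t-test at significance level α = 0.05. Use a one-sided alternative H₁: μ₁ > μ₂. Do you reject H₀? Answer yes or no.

x̄₁=48.261, s₁=8.319, n₁=23
x̄₂=45.429, s₂=9.796, n₂=21
s_p² = [22·8.319² + 20·9.796²]/42 = 81.9423
SE = √(s_p²·(1/23+1/21)) = 2.7322
t = (48.261−45.429)/2.7322 = 1.0366
df = 42
p-value (one-sided, H₁ greater) = 0.15292
At α=0.05: p ≥ α → fail to reject H₀

reject H₀: no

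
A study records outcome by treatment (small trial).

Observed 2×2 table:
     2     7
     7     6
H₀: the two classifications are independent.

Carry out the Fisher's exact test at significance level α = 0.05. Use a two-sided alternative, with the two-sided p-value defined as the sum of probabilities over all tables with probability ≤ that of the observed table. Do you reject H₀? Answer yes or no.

Margins: r₁=9, r₂=13, c₁=9, c₂=13, n=22
p_obs = C(9,2)·C(13,7)/C(22,9); sum pmf over tables with pmf ≤ p_obs
p-value (two-sided) = 0.20310
At α=0.05: p ≥ α → fail to reject H₀

reject H₀: no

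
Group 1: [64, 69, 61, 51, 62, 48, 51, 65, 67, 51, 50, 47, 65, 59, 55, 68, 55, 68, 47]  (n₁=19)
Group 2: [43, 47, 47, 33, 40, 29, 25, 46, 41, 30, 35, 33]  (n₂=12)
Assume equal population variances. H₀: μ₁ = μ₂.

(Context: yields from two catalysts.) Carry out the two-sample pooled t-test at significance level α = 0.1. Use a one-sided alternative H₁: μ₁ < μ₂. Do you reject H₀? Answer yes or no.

reject H₀: no

x̄₁=58.053, s₁=7.934, n₁=19
x̄₂=37.417, s₂=7.585, n₂=12
s_p² = [18·7.934² + 11·7.585²]/29 = 60.8919
SE = √(s_p²·(1/19+1/12)) = 2.8774
t = (58.053−37.417)/2.8774 = 7.1719
df = 29
p-value (one-sided, H₁ less) = 1.00000
At α=0.1: p ≥ α → fail to reject H₀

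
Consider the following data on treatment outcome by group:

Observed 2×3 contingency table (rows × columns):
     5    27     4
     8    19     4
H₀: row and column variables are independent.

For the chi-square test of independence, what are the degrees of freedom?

degrees of freedom = 2

df = (r−1)(c−1) = (2−1)·(3−1) = 2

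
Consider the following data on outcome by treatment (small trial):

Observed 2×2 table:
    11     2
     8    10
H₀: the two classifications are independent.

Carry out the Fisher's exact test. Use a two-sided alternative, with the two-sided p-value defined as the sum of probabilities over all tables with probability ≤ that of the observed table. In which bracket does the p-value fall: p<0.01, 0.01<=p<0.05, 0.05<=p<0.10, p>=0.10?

p-value bracket: 0.01<=p<0.05

Margins: r₁=13, r₂=18, c₁=19, c₂=12, n=31
p_obs = C(13,11)·C(18,8)/C(31,19); sum pmf over tables with pmf ≤ p_obs
p-value (two-sided) = 0.03170
→ bracket: 0.01<=p<0.05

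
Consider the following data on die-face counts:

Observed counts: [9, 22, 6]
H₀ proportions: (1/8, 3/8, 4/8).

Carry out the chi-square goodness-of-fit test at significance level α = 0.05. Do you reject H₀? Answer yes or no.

reject H₀: yes

n = 37; E_i = n·p_i = [4.62, 13.88, 18.50]
χ² = (9−4.62)²/4.62 + (22−13.88)²/13.88 + (6−18.50)²/18.50 = 17.3423
df = 2
p-value (upper-tail) = 0.00017
At α=0.05: p < α → reject H₀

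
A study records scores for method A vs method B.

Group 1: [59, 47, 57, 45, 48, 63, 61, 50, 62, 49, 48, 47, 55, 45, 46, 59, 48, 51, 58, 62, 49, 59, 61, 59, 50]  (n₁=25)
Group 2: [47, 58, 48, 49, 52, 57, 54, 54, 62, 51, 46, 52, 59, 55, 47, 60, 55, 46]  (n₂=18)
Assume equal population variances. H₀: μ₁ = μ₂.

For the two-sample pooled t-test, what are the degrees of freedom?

df = n₁ + n₂ − 2 = 25 + 18 − 2 = 41

degrees of freedom = 41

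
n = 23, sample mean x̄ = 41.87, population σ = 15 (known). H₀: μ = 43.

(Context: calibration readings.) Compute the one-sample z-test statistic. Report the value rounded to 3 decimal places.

test statistic = -0.361

SE = σ/√n = 15/√23 = 3.1277
z = (x̄−μ₀)/SE = (41.87−43)/3.1277 = -0.3613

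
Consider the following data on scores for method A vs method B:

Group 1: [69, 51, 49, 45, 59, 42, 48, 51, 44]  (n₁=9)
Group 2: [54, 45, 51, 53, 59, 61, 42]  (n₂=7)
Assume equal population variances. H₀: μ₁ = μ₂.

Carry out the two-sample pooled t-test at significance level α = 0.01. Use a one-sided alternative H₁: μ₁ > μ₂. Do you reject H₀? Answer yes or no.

x̄₁=50.889, s₁=8.418, n₁=9
x̄₂=52.143, s₂=6.890, n₂=7
s_p² = [8·8.418² + 6·6.890²]/14 = 60.8390
SE = √(s_p²·(1/9+1/7)) = 3.9308
t = (50.889−52.143)/3.9308 = -0.3190
df = 14
p-value (one-sided, H₁ greater) = 0.62279
At α=0.01: p ≥ α → fail to reject H₀

reject H₀: no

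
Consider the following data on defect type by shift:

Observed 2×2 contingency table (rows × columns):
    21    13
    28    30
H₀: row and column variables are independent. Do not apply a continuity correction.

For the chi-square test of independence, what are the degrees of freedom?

degrees of freedom = 1

df = (r−1)(c−1) = (2−1)·(2−1) = 1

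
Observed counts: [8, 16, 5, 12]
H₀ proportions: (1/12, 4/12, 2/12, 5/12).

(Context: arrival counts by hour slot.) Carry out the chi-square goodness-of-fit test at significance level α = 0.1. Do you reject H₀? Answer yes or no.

reject H₀: yes

n = 41; E_i = n·p_i = [3.42, 13.67, 6.83, 17.08]
χ² = (8−3.42)²/3.42 + (16−13.67)²/13.67 + (5−6.83)²/6.83 + (12−17.08)²/17.08 = 8.5512
df = 3
p-value (upper-tail) = 0.03589
At α=0.1: p < α → reject H₀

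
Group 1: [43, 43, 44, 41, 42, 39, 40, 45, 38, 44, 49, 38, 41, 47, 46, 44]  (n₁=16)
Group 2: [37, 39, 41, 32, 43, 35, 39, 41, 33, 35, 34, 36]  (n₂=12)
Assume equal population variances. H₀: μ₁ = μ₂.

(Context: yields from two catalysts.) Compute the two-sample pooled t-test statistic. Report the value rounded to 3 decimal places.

test statistic = 4.475

x̄₁=42.750, s₁=3.173, n₁=16
x̄₂=37.083, s₂=3.502, n₂=12
s_p² = [15·3.173² + 11·3.502²]/26 = 10.9968
SE = √(s_p²·(1/16+1/12)) = 1.2664
t = (42.750−37.083)/1.2664 = 4.4747
df = 26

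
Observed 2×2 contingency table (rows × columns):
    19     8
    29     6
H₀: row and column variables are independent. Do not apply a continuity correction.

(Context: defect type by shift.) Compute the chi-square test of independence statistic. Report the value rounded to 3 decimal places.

Row totals [27, 35], col totals [48, 14], n=62
χ² = (19−20.90)²/20.90 + (8−6.10)²/6.10 + (29−27.10)²/27.10 + (6−7.90)²/7.90 = 1.3594
df = 1

test statistic = 1.359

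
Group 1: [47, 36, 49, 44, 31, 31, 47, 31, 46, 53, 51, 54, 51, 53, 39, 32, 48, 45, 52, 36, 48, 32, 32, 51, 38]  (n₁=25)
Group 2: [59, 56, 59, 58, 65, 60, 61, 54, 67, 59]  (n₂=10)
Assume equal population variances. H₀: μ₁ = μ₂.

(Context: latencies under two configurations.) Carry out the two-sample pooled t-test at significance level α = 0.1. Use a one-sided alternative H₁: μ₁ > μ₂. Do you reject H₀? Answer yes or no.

reject H₀: no

x̄₁=43.080, s₁=8.316, n₁=25
x̄₂=59.800, s₂=3.853, n₂=10
s_p² = [24·8.316² + 9·3.853²]/33 = 54.3467
SE = √(s_p²·(1/25+1/10)) = 2.7584
t = (43.080−59.800)/2.7584 = -6.0616
df = 33
p-value (one-sided, H₁ greater) = 1.00000
At α=0.1: p ≥ α → fail to reject H₀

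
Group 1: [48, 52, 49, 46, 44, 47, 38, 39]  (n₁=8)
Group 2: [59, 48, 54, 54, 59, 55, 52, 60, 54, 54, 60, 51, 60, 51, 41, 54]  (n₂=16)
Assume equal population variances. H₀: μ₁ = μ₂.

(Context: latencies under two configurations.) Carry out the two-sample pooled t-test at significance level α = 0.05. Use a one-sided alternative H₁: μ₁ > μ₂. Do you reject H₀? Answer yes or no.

reject H₀: no

x̄₁=45.375, s₁=4.838, n₁=8
x̄₂=54.125, s₂=5.071, n₂=16
s_p² = [7·4.838² + 15·5.071²]/22 = 24.9830
SE = √(s_p²·(1/8+1/16)) = 2.1643
t = (45.375−54.125)/2.1643 = -4.0428
df = 22
p-value (one-sided, H₁ greater) = 0.99973
At α=0.05: p ≥ α → fail to reject H₀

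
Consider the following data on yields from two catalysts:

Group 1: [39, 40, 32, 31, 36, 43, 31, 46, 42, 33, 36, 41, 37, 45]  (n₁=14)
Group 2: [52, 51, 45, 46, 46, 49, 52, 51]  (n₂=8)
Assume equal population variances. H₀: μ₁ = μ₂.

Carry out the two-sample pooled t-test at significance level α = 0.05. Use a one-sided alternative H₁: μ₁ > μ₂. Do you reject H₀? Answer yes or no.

reject H₀: no

x̄₁=38.000, s₁=5.084, n₁=14
x̄₂=49.000, s₂=2.928, n₂=8
s_p² = [13·5.084² + 7·2.928²]/20 = 19.8000
SE = √(s_p²·(1/14+1/8)) = 1.9721
t = (38.000−49.000)/1.9721 = -5.5777
df = 20
p-value (one-sided, H₁ greater) = 0.99999
At α=0.05: p ≥ α → fail to reject H₀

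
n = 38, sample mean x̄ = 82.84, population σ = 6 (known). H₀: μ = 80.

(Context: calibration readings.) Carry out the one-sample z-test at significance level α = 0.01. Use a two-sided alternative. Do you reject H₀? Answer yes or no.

SE = σ/√n = 6/√38 = 0.9733
z = (x̄−μ₀)/SE = (82.84−80)/0.9733 = 2.9178
p-value (two-sided) = 0.00352
At α=0.01: p < α → reject H₀

reject H₀: yes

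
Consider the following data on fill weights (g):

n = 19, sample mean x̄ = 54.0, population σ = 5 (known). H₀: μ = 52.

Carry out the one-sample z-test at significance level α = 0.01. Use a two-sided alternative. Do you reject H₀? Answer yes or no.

reject H₀: no

SE = σ/√n = 5/√19 = 1.1471
z = (x̄−μ₀)/SE = (54.0−52)/1.1471 = 1.7436
p-value (two-sided) = 0.08124
At α=0.01: p ≥ α → fail to reject H₀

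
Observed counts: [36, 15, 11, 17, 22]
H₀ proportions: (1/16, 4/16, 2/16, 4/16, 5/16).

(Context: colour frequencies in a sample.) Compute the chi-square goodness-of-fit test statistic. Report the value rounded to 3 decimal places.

n = 101; E_i = n·p_i = [6.31, 25.25, 12.62, 25.25, 31.56]
χ² = (36−6.31)²/6.31 + (15−25.25)²/25.25 + (11−12.62)²/12.62 + (17−25.25)²/25.25 + (22−31.56)²/31.56 = 149.5822
df = 4

test statistic = 149.582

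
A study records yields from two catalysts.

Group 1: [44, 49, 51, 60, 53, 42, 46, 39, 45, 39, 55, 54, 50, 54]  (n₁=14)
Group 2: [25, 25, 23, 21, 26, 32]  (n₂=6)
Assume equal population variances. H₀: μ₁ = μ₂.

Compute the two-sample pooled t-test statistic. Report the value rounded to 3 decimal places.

x̄₁=48.643, s₁=6.356, n₁=14
x̄₂=25.333, s₂=3.724, n₂=6
s_p² = [13·6.356² + 5·3.724²]/18 = 33.0304
SE = √(s_p²·(1/14+1/6)) = 2.8044
t = (48.643−25.333)/2.8044 = 8.3119
df = 18

test statistic = 8.312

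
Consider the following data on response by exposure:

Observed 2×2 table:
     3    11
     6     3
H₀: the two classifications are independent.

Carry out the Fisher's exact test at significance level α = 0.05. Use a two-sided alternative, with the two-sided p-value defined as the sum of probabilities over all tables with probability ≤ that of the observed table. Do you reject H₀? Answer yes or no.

Margins: r₁=14, r₂=9, c₁=9, c₂=14, n=23
p_obs = C(14,3)·C(9,6)/C(23,9); sum pmf over tables with pmf ≤ p_obs
p-value (two-sided) = 0.07710
At α=0.05: p ≥ α → fail to reject H₀

reject H₀: no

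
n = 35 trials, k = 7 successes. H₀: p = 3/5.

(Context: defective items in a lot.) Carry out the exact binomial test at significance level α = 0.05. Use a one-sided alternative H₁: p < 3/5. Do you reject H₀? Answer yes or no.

reject H₀: yes

Exact binomial: n=35, k=7, p₀=3/5=0.6000
P(X≤7) from Σ C(n,i)·p₀^i·(1−p₀)^(n−i)
p-value (one-sided, H₁ less) = 0.00000
At α=0.05: p < α → reject H₀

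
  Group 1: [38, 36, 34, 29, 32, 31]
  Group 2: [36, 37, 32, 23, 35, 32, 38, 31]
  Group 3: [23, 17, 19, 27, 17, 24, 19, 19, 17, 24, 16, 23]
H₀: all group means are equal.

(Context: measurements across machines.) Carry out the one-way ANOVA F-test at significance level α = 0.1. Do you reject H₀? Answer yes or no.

reject H₀: yes

Group means [33.33, 33.00, 20.42], grand mean 27.269
SSB = Σnᵢ(x̄ᵢ−x̄)² = 1046.865; SSW = ΣΣ(x−x̄ᵢ)² = 358.250
MSB = 1046.865/2 = 523.4327; MSW = 358.250/23 = 15.5761
F = MSB/MSW = 33.6049
df = (2, 23)
p-value (upper-tail) = 0.00000
At α=0.1: p < α → reject H₀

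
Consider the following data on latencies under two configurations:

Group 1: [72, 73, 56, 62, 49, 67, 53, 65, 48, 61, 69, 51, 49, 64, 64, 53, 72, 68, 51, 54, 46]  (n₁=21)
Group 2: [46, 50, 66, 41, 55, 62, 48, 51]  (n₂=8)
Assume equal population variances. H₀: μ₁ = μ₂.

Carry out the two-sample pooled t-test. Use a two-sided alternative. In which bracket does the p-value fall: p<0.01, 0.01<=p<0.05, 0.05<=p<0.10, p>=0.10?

x̄₁=59.381, s₁=8.941, n₁=21
x̄₂=52.375, s₂=8.297, n₂=8
s_p² = [20·8.941² + 7·8.297²]/27 = 77.0677
SE = √(s_p²·(1/21+1/8)) = 3.6474
t = (59.381−52.375)/3.6474 = 1.9208
df = 27
p-value (two-sided) = 0.06537
→ bracket: 0.05<=p<0.10

p-value bracket: 0.05<=p<0.10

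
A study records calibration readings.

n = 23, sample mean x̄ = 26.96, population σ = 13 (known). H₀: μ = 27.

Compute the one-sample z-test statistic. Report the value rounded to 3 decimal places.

SE = σ/√n = 13/√23 = 2.7107
z = (x̄−μ₀)/SE = (26.96−27)/2.7107 = -0.0148

test statistic = -0.015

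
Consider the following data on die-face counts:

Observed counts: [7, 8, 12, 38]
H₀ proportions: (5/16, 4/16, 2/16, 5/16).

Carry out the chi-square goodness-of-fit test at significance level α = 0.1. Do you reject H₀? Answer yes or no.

n = 65; E_i = n·p_i = [20.31, 16.25, 8.12, 20.31]
χ² = (7−20.31)²/20.31 + (8−16.25)²/16.25 + (12−8.12)²/8.12 + (38−20.31)²/20.31 = 30.1631
df = 3
p-value (upper-tail) = 0.00000
At α=0.1: p < α → reject H₀

reject H₀: yes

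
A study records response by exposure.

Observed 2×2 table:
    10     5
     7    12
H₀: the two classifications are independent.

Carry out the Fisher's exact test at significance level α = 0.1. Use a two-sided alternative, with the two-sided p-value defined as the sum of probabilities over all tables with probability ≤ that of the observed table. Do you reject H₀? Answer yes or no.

Margins: r₁=15, r₂=19, c₁=17, c₂=17, n=34
p_obs = C(15,10)·C(19,7)/C(34,17); sum pmf over tables with pmf ≤ p_obs
p-value (two-sided) = 0.16632
At α=0.1: p ≥ α → fail to reject H₀

reject H₀: no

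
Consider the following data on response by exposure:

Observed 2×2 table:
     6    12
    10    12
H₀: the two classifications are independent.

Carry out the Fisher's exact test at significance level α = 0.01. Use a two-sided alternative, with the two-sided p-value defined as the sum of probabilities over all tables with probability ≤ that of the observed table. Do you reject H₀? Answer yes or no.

reject H₀: no

Margins: r₁=18, r₂=22, c₁=16, c₂=24, n=40
p_obs = C(18,6)·C(22,10)/C(40,16); sum pmf over tables with pmf ≤ p_obs
p-value (two-sided) = 0.52551
At α=0.01: p ≥ α → fail to reject H₀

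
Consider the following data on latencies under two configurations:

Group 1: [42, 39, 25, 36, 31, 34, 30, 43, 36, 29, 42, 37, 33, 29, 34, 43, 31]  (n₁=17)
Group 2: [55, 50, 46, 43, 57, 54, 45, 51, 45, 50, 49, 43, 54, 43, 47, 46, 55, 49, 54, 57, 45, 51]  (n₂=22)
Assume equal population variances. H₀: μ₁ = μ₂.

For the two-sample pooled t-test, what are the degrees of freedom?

degrees of freedom = 37

df = n₁ + n₂ − 2 = 17 + 22 − 2 = 37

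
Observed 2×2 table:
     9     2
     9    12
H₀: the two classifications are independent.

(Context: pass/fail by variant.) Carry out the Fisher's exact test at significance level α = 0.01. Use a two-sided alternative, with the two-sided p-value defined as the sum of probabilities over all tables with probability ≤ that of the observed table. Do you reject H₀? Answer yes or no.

reject H₀: no

Margins: r₁=11, r₂=21, c₁=18, c₂=14, n=32
p_obs = C(11,9)·C(21,9)/C(32,18); sum pmf over tables with pmf ≤ p_obs
p-value (two-sided) = 0.06079
At α=0.01: p ≥ α → fail to reject H₀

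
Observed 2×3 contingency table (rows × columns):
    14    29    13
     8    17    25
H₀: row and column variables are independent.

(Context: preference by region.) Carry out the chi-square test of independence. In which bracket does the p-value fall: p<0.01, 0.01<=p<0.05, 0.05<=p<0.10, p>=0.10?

p-value bracket: 0.01<=p<0.05

Row totals [56, 50], col totals [22, 46, 38], n=106
χ² = (14−11.62)²/11.62 + (29−24.30)²/24.30 + (13−20.08)²/20.08 + (8−10.38)²/10.38 + (17−21.70)²/21.70 + (25−17.92)²/17.92 = 8.2431
df = 2
p-value (upper-tail) = 0.01622
→ bracket: 0.01<=p<0.05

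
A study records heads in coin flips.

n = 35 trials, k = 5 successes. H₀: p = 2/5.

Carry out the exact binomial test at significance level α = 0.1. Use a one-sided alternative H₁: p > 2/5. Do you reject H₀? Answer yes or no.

Exact binomial: n=35, k=5, p₀=2/5=0.4000
P(X≥5) from Σ C(n,i)·p₀^i·(1−p₀)^(n−i)
p-value (one-sided, H₁ greater) = 0.99978
At α=0.1: p ≥ α → fail to reject H₀

reject H₀: no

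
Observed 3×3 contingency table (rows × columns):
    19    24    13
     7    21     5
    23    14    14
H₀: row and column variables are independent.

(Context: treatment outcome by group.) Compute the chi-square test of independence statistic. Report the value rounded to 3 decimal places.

test statistic = 10.864

Row totals [56, 33, 51], col totals [49, 59, 32], n=140
χ² = (19−19.60)²/19.60 + (24−23.60)²/23.60 + (13−12.80)²/12.80 + (7−11.55)²/11.55 + (21−13.91)²/13.91 + (5−7.54)²/7.54 + (23−17.85)²/17.85 + (14−21.49)²/21.49 + (14−11.66)²/11.66 = 10.8643
df = 4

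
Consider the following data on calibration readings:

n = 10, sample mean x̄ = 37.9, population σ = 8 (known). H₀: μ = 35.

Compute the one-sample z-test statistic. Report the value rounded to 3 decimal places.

SE = σ/√n = 8/√10 = 2.5298
z = (x̄−μ₀)/SE = (37.9−35)/2.5298 = 1.1463

test statistic = 1.146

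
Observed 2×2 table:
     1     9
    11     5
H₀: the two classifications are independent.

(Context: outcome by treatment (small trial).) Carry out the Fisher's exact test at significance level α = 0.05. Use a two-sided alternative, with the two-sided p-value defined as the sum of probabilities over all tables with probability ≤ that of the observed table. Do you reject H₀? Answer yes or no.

reject H₀: yes

Margins: r₁=10, r₂=16, c₁=12, c₂=14, n=26
p_obs = C(10,1)·C(16,11)/C(26,12); sum pmf over tables with pmf ≤ p_obs
p-value (two-sided) = 0.00530
At α=0.05: p < α → reject H₀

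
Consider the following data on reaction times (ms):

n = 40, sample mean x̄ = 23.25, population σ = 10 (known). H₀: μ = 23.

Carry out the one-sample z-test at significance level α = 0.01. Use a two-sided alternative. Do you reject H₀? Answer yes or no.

reject H₀: no

SE = σ/√n = 10/√40 = 1.5811
z = (x̄−μ₀)/SE = (23.25−23)/1.5811 = 0.1581
p-value (two-sided) = 0.87437
At α=0.01: p ≥ α → fail to reject H₀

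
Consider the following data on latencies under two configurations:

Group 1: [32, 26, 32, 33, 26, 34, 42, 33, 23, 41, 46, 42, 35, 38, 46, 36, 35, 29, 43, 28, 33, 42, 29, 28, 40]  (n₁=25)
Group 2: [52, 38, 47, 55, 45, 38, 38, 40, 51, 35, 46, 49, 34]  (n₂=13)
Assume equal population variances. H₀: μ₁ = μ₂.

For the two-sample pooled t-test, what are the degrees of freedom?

degrees of freedom = 36

df = n₁ + n₂ − 2 = 25 + 13 − 2 = 36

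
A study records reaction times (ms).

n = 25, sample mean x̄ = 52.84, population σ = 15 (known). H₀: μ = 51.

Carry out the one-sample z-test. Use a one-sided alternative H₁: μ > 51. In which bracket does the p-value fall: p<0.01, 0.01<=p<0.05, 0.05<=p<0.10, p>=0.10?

p-value bracket: p>=0.10

SE = σ/√n = 15/√25 = 3.0000
z = (x̄−μ₀)/SE = (52.84−51)/3.0000 = 0.6133
p-value (one-sided, H₁ greater) = 0.26983
→ bracket: p>=0.10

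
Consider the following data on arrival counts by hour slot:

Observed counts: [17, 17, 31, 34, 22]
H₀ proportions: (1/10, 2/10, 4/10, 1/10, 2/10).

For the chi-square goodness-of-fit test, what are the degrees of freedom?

df = k − 1 = 5 − 1 = 4

degrees of freedom = 4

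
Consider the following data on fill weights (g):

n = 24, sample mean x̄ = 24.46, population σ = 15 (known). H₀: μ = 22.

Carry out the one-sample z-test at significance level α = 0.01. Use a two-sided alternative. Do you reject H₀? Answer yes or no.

SE = σ/√n = 15/√24 = 3.0619
z = (x̄−μ₀)/SE = (24.46−22)/3.0619 = 0.8034
p-value (two-sided) = 0.42172
At α=0.01: p ≥ α → fail to reject H₀

reject H₀: no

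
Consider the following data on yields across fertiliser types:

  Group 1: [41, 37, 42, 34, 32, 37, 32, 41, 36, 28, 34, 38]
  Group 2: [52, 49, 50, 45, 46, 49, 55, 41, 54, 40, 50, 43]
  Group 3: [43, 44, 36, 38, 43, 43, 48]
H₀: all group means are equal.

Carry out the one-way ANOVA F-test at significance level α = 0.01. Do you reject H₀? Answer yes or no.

reject H₀: yes

Group means [36.00, 47.83, 42.14], grand mean 41.968
SSB = Σnᵢ(x̄ᵢ−x̄)² = 840.444; SSW = ΣΣ(x−x̄ᵢ)² = 552.524
MSB = 840.444/2 = 420.2220; MSW = 552.524/28 = 19.7330
F = MSB/MSW = 21.2954
df = (2, 28)
p-value (upper-tail) = 0.00000
At α=0.01: p < α → reject H₀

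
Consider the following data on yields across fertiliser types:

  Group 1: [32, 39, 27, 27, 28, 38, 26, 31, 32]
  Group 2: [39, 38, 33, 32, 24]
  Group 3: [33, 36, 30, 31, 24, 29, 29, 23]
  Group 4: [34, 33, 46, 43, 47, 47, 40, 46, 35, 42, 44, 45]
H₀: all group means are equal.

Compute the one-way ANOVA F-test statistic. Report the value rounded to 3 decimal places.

test statistic = 12.905

Group means [31.11, 33.20, 29.38, 41.83], grand mean 34.794
SSB = Σnᵢ(x̄ᵢ−x̄)² = 964.328; SSW = ΣΣ(x−x̄ᵢ)² = 747.231
MSB = 964.328/3 = 321.4428; MSW = 747.231/30 = 24.9077
F = MSB/MSW = 12.9054
df = (3, 30)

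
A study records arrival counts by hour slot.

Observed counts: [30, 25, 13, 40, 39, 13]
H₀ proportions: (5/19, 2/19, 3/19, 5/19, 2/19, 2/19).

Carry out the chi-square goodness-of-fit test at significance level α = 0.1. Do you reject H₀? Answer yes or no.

n = 160; E_i = n·p_i = [42.11, 16.84, 25.26, 42.11, 16.84, 16.84]
χ² = (30−42.11)²/42.11 + (25−16.84)²/16.84 + (13−25.26)²/25.26 + (40−42.11)²/42.11 + (39−16.84)²/16.84 + (13−16.84)²/16.84 = 43.5177
df = 5
p-value (upper-tail) = 0.00000
At α=0.1: p < α → reject H₀

reject H₀: yes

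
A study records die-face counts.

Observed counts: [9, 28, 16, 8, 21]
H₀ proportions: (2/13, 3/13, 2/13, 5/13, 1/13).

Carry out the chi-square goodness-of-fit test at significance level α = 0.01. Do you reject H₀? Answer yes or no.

reject H₀: yes

n = 82; E_i = n·p_i = [12.62, 18.92, 12.62, 31.54, 6.31]
χ² = (9−12.62)²/12.62 + (28−18.92)²/18.92 + (16−12.62)²/12.62 + (8−31.54)²/31.54 + (21−6.31)²/6.31 = 58.0882
df = 4
p-value (upper-tail) = 0.00000
At α=0.01: p < α → reject H₀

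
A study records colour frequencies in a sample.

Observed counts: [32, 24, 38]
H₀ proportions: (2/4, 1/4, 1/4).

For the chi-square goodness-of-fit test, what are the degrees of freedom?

degrees of freedom = 2

df = k − 1 = 3 − 1 = 2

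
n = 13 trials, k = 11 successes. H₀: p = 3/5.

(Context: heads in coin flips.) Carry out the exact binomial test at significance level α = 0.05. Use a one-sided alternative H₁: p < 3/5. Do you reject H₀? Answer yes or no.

Exact binomial: n=13, k=11, p₀=3/5=0.6000
P(X≤11) from Σ C(n,i)·p₀^i·(1−p₀)^(n−i)
p-value (one-sided, H₁ less) = 0.98737
At α=0.05: p ≥ α → fail to reject H₀

reject H₀: no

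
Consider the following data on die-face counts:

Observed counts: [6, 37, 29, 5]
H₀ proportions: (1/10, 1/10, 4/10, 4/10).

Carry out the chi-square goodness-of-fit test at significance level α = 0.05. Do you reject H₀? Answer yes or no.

reject H₀: yes

n = 77; E_i = n·p_i = [7.70, 7.70, 30.80, 30.80]
χ² = (6−7.70)²/7.70 + (37−7.70)²/7.70 + (29−30.80)²/30.80 + (5−30.80)²/30.80 = 133.5844
df = 3
p-value (upper-tail) = 0.00000
At α=0.05: p < α → reject H₀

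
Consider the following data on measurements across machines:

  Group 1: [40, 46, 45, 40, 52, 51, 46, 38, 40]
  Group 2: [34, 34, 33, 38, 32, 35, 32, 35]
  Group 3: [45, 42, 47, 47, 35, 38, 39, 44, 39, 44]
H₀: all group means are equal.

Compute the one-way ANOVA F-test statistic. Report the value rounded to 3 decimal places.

Group means [44.22, 34.12, 42.00], grand mean 40.407
SSB = Σnᵢ(x̄ᵢ−x̄)² = 472.088; SSW = ΣΣ(x−x̄ᵢ)² = 382.431
MSB = 472.088/2 = 236.0440; MSW = 382.431/24 = 15.9346
F = MSB/MSW = 14.8133
df = (2, 24)

test statistic = 14.813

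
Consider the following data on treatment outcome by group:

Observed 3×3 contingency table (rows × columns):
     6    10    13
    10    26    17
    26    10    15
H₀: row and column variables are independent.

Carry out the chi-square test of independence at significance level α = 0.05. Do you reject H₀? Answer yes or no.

Row totals [29, 53, 51], col totals [42, 46, 45], n=133
χ² = (6−9.16)²/9.16 + (10−10.03)²/10.03 + (13−9.81)²/9.81 + (10−16.74)²/16.74 + (26−18.33)²/18.33 + (17−17.93)²/17.93 + (26−16.11)²/16.11 + (10−17.64)²/17.64 + (15−17.26)²/17.26 = 17.7759
df = 4
p-value (upper-tail) = 0.00136
At α=0.05: p < α → reject H₀

reject H₀: yes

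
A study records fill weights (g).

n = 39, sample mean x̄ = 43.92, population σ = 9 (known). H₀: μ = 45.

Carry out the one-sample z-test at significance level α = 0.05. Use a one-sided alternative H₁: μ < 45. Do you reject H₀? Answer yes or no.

SE = σ/√n = 9/√39 = 1.4412
z = (x̄−μ₀)/SE = (43.92−45)/1.4412 = -0.7494
p-value (one-sided, H₁ less) = 0.22681
At α=0.05: p ≥ α → fail to reject H₀

reject H₀: no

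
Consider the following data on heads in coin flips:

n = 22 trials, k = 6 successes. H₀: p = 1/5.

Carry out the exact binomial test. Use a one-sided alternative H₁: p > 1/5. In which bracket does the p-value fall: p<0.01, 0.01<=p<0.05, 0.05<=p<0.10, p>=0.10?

Exact binomial: n=22, k=6, p₀=1/5=0.2000
P(X≥6) from Σ C(n,i)·p₀^i·(1−p₀)^(n−i)
p-value (one-sided, H₁ greater) = 0.26736
→ bracket: p>=0.10

p-value bracket: p>=0.10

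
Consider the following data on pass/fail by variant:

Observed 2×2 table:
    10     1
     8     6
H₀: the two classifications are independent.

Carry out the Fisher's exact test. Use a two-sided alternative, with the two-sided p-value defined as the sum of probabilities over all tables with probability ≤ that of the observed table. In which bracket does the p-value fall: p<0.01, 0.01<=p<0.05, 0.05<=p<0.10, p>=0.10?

Margins: r₁=11, r₂=14, c₁=18, c₂=7, n=25
p_obs = C(11,10)·C(14,8)/C(25,18); sum pmf over tables with pmf ≤ p_obs
p-value (two-sided) = 0.09000
→ bracket: 0.05<=p<0.10

p-value bracket: 0.05<=p<0.10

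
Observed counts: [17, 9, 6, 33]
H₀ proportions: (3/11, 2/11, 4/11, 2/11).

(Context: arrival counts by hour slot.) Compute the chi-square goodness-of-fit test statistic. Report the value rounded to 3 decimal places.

n = 65; E_i = n·p_i = [17.73, 11.82, 23.64, 11.82]
χ² = (17−17.73)²/17.73 + (9−11.82)²/11.82 + (6−23.64)²/23.64 + (33−11.82)²/11.82 = 51.8256
df = 3

test statistic = 51.826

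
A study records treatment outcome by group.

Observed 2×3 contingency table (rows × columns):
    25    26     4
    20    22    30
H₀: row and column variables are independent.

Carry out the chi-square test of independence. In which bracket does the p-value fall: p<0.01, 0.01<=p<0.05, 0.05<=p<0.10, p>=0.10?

p-value bracket: p<0.01

Row totals [55, 72], col totals [45, 48, 34], n=127
χ² = (25−19.49)²/19.49 + (26−20.79)²/20.79 + (4−14.72)²/14.72 + (20−25.51)²/25.51 + (22−27.21)²/27.21 + (30−19.28)²/19.28 = 18.8331
df = 2
p-value (upper-tail) = 0.00008
→ bracket: p<0.01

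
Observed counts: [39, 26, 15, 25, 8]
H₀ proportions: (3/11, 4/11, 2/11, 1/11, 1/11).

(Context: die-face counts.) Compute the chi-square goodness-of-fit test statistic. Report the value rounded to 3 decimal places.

n = 113; E_i = n·p_i = [30.82, 41.09, 20.55, 10.27, 10.27]
χ² = (39−30.82)²/30.82 + (26−41.09)²/41.09 + (15−20.55)²/20.55 + (25−10.27)²/10.27 + (8−10.27)²/10.27 = 30.8274
df = 4

test statistic = 30.827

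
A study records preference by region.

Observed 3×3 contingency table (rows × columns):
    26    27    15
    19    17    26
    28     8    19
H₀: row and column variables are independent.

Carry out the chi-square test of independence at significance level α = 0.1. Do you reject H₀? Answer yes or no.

reject H₀: yes

Row totals [68, 62, 55], col totals [73, 52, 60], n=185
χ² = (26−26.83)²/26.83 + (27−19.11)²/19.11 + (15−22.05)²/22.05 + (19−24.46)²/24.46 + (17−17.43)²/17.43 + (26−20.11)²/20.11 + (28−21.70)²/21.70 + (8−15.46)²/15.46 + (19−17.84)²/17.84 = 13.9960
df = 4
p-value (upper-tail) = 0.00731
At α=0.1: p < α → reject H₀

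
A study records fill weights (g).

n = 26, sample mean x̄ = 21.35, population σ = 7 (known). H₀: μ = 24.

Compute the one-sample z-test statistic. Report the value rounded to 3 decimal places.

test statistic = -1.930

SE = σ/√n = 7/√26 = 1.3728
z = (x̄−μ₀)/SE = (21.35−24)/1.3728 = -1.9303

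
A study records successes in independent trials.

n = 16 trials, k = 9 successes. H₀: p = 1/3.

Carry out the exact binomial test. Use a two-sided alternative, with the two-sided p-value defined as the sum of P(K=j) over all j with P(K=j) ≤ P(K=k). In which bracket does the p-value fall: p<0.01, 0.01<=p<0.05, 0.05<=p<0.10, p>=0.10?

Exact binomial: n=16, k=9, p₀=1/3=0.3333
P(X=j) = C(n,j)·p₀^j·(1−p₀)^(n−j); p = Σ P(X=j) over j with P(X=j) ≤ P(X=9)
p-value (two-sided) = 0.06366
→ bracket: 0.05<=p<0.10

p-value bracket: 0.05<=p<0.10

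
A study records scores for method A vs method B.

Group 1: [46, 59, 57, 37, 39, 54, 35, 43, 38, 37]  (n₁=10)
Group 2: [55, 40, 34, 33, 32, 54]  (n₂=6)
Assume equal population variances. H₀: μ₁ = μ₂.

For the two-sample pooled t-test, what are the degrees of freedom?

df = n₁ + n₂ − 2 = 10 + 6 − 2 = 14

degrees of freedom = 14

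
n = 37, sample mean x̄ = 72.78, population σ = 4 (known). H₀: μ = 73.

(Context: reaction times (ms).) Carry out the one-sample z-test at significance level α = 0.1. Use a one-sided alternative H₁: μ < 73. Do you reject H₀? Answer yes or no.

SE = σ/√n = 4/√37 = 0.6576
z = (x̄−μ₀)/SE = (72.78−73)/0.6576 = -0.3346
p-value (one-sided, H₁ less) = 0.36898
At α=0.1: p ≥ α → fail to reject H₀

reject H₀: no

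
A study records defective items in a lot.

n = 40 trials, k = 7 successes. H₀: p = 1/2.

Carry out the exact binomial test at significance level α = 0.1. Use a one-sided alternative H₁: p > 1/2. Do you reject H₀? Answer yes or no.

reject H₀: no

Exact binomial: n=40, k=7, p₀=1/2=0.5000
P(X≥7) from Σ C(n,i)·p₀^i·(1−p₀)^(n−i)
p-value (one-sided, H₁ greater) = 1.00000
At α=0.1: p ≥ α → fail to reject H₀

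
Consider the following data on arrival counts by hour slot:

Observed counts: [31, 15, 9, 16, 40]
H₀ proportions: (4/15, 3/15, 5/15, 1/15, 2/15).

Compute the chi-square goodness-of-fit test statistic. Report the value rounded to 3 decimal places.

n = 111; E_i = n·p_i = [29.60, 22.20, 37.00, 7.40, 14.80]
χ² = (31−29.60)²/29.60 + (15−22.20)²/22.20 + (9−37.00)²/37.00 + (16−7.40)²/7.40 + (40−14.80)²/14.80 = 76.4932
df = 4

test statistic = 76.493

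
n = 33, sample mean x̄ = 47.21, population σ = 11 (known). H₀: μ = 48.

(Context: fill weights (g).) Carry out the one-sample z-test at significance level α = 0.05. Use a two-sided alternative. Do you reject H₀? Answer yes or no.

reject H₀: no

SE = σ/√n = 11/√33 = 1.9149
z = (x̄−μ₀)/SE = (47.21−48)/1.9149 = -0.4126
p-value (two-sided) = 0.67993
At α=0.05: p ≥ α → fail to reject H₀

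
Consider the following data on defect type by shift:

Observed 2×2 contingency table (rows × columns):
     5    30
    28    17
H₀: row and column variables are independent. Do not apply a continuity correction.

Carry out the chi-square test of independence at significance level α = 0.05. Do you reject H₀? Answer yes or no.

Row totals [35, 45], col totals [33, 47], n=80
χ² = (5−14.44)²/14.44 + (30−20.56)²/20.56 + (28−18.56)²/18.56 + (17−26.44)²/26.44 = 18.6677
df = 1
p-value (upper-tail) = 0.00002
At α=0.05: p < α → reject H₀

reject H₀: yes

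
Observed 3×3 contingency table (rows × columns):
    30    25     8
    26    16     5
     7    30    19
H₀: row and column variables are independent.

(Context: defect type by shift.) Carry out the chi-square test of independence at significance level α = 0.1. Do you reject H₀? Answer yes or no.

Row totals [63, 47, 56], col totals [63, 71, 32], n=166
χ² = (30−23.91)²/23.91 + (25−26.95)²/26.95 + (8−12.14)²/12.14 + (26−17.84)²/17.84 + (16−20.10)²/20.10 + (5−9.06)²/9.06 + (7−21.25)²/21.25 + (30−23.95)²/23.95 + (19−10.80)²/10.80 = 26.8203
df = 4
p-value (upper-tail) = 0.00002
At α=0.1: p < α → reject H₀

reject H₀: yes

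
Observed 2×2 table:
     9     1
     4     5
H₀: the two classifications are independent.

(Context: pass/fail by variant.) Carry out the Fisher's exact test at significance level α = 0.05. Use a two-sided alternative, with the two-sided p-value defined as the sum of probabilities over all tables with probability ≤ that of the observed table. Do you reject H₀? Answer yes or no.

Margins: r₁=10, r₂=9, c₁=13, c₂=6, n=19
p_obs = C(10,9)·C(9,4)/C(19,13); sum pmf over tables with pmf ≤ p_obs
p-value (two-sided) = 0.05728
At α=0.05: p ≥ α → fail to reject H₀

reject H₀: no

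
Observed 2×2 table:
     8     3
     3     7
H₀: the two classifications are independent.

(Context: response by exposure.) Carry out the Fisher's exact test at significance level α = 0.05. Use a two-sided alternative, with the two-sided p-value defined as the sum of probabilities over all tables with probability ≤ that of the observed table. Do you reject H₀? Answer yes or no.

Margins: r₁=11, r₂=10, c₁=11, c₂=10, n=21
p_obs = C(11,8)·C(10,3)/C(21,11); sum pmf over tables with pmf ≤ p_obs
p-value (two-sided) = 0.08611
At α=0.05: p ≥ α → fail to reject H₀

reject H₀: no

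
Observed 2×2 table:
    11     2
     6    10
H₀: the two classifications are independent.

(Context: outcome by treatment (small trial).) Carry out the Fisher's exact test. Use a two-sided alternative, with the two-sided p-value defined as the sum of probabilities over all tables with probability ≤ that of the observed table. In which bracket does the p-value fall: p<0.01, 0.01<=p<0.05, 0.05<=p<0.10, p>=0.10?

p-value bracket: 0.01<=p<0.05

Margins: r₁=13, r₂=16, c₁=17, c₂=12, n=29
p_obs = C(13,11)·C(16,6)/C(29,17); sum pmf over tables with pmf ≤ p_obs
p-value (two-sided) = 0.02157
→ bracket: 0.01<=p<0.05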